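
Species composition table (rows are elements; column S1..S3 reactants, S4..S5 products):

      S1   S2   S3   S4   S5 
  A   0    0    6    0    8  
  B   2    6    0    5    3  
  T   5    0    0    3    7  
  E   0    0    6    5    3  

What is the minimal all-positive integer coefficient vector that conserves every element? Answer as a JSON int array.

A: 6·0+2·0+4·6 = 24 | 3·0+3·8 = 24
B: 6·2+2·6+4·0 = 24 | 3·5+3·3 = 24
T: 6·5+2·0+4·0 = 30 | 3·3+3·7 = 30
E: 6·0+2·0+4·6 = 24 | 3·5+3·3 = 24
gcd(6,2,4,3,3) = 1

Coefficients: [6, 2, 4, 3, 3]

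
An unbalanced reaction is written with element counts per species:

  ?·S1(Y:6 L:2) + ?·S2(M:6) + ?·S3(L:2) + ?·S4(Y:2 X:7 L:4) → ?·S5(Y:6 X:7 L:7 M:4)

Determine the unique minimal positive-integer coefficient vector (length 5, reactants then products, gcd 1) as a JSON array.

Y: 4·6+4·0+5·0+6·2 = 36 | 6·6 = 36
X: 4·0+4·0+5·0+6·7 = 42 | 6·7 = 42
L: 4·2+4·0+5·2+6·4 = 42 | 6·7 = 42
M: 4·0+4·6+5·0+6·0 = 24 | 6·4 = 24
gcd(4,4,5,6,6) = 1

Coefficients: [4, 4, 5, 6, 6]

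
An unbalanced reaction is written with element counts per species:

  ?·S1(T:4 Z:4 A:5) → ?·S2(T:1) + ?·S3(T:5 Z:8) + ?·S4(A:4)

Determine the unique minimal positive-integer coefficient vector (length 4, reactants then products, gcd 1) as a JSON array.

T: 4·4 = 16 | 6·1+2·5+5·0 = 16
Z: 4·4 = 16 | 6·0+2·8+5·0 = 16
A: 4·5 = 20 | 6·0+2·0+5·4 = 20
gcd(4,6,2,5) = 1

Coefficients: [4, 6, 2, 5]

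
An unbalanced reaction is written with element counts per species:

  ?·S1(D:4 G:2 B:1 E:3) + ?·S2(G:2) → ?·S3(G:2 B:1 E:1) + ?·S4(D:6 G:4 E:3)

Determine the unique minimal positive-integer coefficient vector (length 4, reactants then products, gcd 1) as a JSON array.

D: 3·4+4·0 = 12 | 3·0+2·6 = 12
G: 3·2+4·2 = 14 | 3·2+2·4 = 14
B: 3·1+4·0 = 3 | 3·1+2·0 = 3
E: 3·3+4·0 = 9 | 3·1+2·3 = 9
gcd(3,4,3,2) = 1

Coefficients: [3, 4, 3, 2]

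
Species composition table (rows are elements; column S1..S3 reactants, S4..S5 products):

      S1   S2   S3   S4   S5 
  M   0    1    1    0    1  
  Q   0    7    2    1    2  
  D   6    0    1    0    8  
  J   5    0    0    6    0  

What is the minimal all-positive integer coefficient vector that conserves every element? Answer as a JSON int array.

M: 6·0+1·1+4·1 = 5 | 5·0+5·1 = 5
Q: 6·0+1·7+4·2 = 15 | 5·1+5·2 = 15
D: 6·6+1·0+4·1 = 40 | 5·0+5·8 = 40
J: 6·5+1·0+4·0 = 30 | 5·6+5·0 = 30
gcd(6,1,4,5,5) = 1

Coefficients: [6, 1, 4, 5, 5]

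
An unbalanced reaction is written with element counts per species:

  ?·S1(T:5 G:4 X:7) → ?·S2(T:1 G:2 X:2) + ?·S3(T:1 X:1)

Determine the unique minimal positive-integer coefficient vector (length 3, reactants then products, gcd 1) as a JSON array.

Coefficients: [1, 2, 3]

T: 1·5 = 5 | 2·1+3·1 = 5
G: 1·4 = 4 | 2·2+3·0 = 4
X: 1·7 = 7 | 2·2+3·1 = 7
gcd(1,2,3) = 1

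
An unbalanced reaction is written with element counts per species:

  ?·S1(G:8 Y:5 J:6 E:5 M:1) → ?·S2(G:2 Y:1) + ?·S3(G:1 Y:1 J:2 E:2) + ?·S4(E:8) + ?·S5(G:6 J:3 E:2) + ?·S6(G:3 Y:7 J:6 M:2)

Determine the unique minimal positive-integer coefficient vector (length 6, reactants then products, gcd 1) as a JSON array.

Coefficients: [6, 6, 3, 2, 4, 3]

G: 6·8 = 48 | 6·2+3·1+2·0+4·6+3·3 = 48
Y: 6·5 = 30 | 6·1+3·1+2·0+4·0+3·7 = 30
J: 6·6 = 36 | 6·0+3·2+2·0+4·3+3·6 = 36
E: 6·5 = 30 | 6·0+3·2+2·8+4·2+3·0 = 30
M: 6·1 = 6 | 6·0+3·0+2·0+4·0+3·2 = 6
gcd(6,6,3,2,4,3) = 1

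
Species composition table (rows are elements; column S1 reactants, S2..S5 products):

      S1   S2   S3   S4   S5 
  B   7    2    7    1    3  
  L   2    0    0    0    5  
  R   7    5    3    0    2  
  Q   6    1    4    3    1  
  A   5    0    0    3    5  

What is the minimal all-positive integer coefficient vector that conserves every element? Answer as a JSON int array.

Coefficients: [5, 5, 2, 5, 2]

B: 5·7 = 35 | 5·2+2·7+5·1+2·3 = 35
L: 5·2 = 10 | 5·0+2·0+5·0+2·5 = 10
R: 5·7 = 35 | 5·5+2·3+5·0+2·2 = 35
Q: 5·6 = 30 | 5·1+2·4+5·3+2·1 = 30
A: 5·5 = 25 | 5·0+2·0+5·3+2·5 = 25
gcd(5,5,2,5,2) = 1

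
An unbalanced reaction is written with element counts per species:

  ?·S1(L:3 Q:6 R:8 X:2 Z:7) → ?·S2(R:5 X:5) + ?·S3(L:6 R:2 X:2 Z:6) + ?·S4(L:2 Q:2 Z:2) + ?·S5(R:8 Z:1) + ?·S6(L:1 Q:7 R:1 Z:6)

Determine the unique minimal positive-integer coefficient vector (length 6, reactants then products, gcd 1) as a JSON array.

Coefficients: [6, 2, 1, 4, 4, 4]

L: 6·3 = 18 | 2·0+1·6+4·2+4·0+4·1 = 18
Q: 6·6 = 36 | 2·0+1·0+4·2+4·0+4·7 = 36
R: 6·8 = 48 | 2·5+1·2+4·0+4·8+4·1 = 48
X: 6·2 = 12 | 2·5+1·2+4·0+4·0+4·0 = 12
Z: 6·7 = 42 | 2·0+1·6+4·2+4·1+4·6 = 42
gcd(6,2,1,4,4,4) = 1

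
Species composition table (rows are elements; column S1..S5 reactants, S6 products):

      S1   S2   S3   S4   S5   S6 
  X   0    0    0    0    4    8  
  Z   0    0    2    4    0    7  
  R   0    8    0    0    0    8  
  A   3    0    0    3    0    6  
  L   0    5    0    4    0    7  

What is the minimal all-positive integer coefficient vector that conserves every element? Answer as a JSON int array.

Coefficients: [3, 2, 5, 1, 4, 2]

X: 3·0+2·0+5·0+1·0+4·4 = 16 | 2·8 = 16
Z: 3·0+2·0+5·2+1·4+4·0 = 14 | 2·7 = 14
R: 3·0+2·8+5·0+1·0+4·0 = 16 | 2·8 = 16
A: 3·3+2·0+5·0+1·3+4·0 = 12 | 2·6 = 12
L: 3·0+2·5+5·0+1·4+4·0 = 14 | 2·7 = 14
gcd(3,2,5,1,4,2) = 1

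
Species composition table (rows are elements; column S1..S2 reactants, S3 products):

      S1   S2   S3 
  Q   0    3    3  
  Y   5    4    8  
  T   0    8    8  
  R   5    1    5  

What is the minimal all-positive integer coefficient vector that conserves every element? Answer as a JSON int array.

Coefficients: [4, 5, 5]

Q: 4·0+5·3 = 15 | 5·3 = 15
Y: 4·5+5·4 = 40 | 5·8 = 40
T: 4·0+5·8 = 40 | 5·8 = 40
R: 4·5+5·1 = 25 | 5·5 = 25
gcd(4,5,5) = 1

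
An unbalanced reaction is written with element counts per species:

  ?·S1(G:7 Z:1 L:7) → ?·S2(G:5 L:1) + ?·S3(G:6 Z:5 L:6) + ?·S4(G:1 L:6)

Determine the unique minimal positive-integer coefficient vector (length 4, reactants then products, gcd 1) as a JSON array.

G: 5·7 = 35 | 5·5+1·6+4·1 = 35
Z: 5·1 = 5 | 5·0+1·5+4·0 = 5
L: 5·7 = 35 | 5·1+1·6+4·6 = 35
gcd(5,5,1,4) = 1

Coefficients: [5, 5, 1, 4]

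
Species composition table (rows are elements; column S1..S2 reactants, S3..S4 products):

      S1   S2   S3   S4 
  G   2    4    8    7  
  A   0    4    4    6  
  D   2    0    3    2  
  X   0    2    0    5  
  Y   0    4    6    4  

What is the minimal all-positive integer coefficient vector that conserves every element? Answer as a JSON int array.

Coefficients: [5, 5, 2, 2]

G: 5·2+5·4 = 30 | 2·8+2·7 = 30
A: 5·0+5·4 = 20 | 2·4+2·6 = 20
D: 5·2+5·0 = 10 | 2·3+2·2 = 10
X: 5·0+5·2 = 10 | 2·0+2·5 = 10
Y: 5·0+5·4 = 20 | 2·6+2·4 = 20
gcd(5,5,2,2) = 1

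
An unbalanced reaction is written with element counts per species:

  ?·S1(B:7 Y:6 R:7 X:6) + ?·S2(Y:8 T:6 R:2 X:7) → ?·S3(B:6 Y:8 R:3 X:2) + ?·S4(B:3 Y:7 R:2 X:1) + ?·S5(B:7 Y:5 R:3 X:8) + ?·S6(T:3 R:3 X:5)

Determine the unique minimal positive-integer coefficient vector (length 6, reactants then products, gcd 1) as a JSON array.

B: 4·7+3·0 = 28 | 1·6+5·3+1·7+6·0 = 28
Y: 4·6+3·8 = 48 | 1·8+5·7+1·5+6·0 = 48
T: 4·0+3·6 = 18 | 1·0+5·0+1·0+6·3 = 18
R: 4·7+3·2 = 34 | 1·3+5·2+1·3+6·3 = 34
X: 4·6+3·7 = 45 | 1·2+5·1+1·8+6·5 = 45
gcd(4,3,1,5,1,6) = 1

Coefficients: [4, 3, 1, 5, 1, 6]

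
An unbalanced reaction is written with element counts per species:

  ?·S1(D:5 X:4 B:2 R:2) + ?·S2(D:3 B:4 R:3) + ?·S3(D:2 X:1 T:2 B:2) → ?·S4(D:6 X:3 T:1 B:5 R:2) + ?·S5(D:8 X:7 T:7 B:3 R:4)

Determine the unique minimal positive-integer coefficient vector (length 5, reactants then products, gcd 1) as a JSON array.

D: 4·5+2·3+6·2 = 38 | 5·6+1·8 = 38
X: 4·4+2·0+6·1 = 22 | 5·3+1·7 = 22
T: 4·0+2·0+6·2 = 12 | 5·1+1·7 = 12
B: 4·2+2·4+6·2 = 28 | 5·5+1·3 = 28
R: 4·2+2·3+6·0 = 14 | 5·2+1·4 = 14
gcd(4,2,6,5,1) = 1

Coefficients: [4, 2, 6, 5, 1]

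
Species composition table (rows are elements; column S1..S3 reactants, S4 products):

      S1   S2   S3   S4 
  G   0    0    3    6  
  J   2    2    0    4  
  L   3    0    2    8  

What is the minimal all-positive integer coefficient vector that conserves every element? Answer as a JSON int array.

G: 4·0+2·0+6·3 = 18 | 3·6 = 18
J: 4·2+2·2+6·0 = 12 | 3·4 = 12
L: 4·3+2·0+6·2 = 24 | 3·8 = 24
gcd(4,2,6,3) = 1

Coefficients: [4, 2, 6, 3]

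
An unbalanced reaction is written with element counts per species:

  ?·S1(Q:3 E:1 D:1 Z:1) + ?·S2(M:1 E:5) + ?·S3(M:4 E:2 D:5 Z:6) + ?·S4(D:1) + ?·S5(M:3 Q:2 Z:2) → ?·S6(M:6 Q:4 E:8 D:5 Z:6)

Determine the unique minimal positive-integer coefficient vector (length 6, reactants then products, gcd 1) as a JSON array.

Coefficients: [4, 6, 3, 6, 4, 5]

M: 4·0+6·1+3·4+6·0+4·3 = 30 | 5·6 = 30
Q: 4·3+6·0+3·0+6·0+4·2 = 20 | 5·4 = 20
E: 4·1+6·5+3·2+6·0+4·0 = 40 | 5·8 = 40
D: 4·1+6·0+3·5+6·1+4·0 = 25 | 5·5 = 25
Z: 4·1+6·0+3·6+6·0+4·2 = 30 | 5·6 = 30
gcd(4,6,3,6,4,5) = 1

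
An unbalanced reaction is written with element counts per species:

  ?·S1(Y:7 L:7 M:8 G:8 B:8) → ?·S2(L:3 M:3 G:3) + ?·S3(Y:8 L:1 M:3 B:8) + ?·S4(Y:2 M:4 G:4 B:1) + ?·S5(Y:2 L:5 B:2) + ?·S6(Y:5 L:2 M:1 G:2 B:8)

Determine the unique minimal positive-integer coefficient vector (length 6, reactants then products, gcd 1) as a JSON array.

Coefficients: [5, 6, 1, 4, 2, 3]

Y: 5·7 = 35 | 6·0+1·8+4·2+2·2+3·5 = 35
L: 5·7 = 35 | 6·3+1·1+4·0+2·5+3·2 = 35
M: 5·8 = 40 | 6·3+1·3+4·4+2·0+3·1 = 40
G: 5·8 = 40 | 6·3+1·0+4·4+2·0+3·2 = 40
B: 5·8 = 40 | 6·0+1·8+4·1+2·2+3·8 = 40
gcd(5,6,1,4,2,3) = 1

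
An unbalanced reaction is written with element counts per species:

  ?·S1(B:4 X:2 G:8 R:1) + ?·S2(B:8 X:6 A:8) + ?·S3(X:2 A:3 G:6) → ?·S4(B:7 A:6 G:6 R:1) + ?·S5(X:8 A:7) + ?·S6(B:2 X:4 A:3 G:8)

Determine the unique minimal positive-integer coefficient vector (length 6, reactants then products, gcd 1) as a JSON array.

B: 2·4+2·8+6·0 = 24 | 2·7+1·0+5·2 = 24
X: 2·2+2·6+6·2 = 28 | 2·0+1·8+5·4 = 28
A: 2·0+2·8+6·3 = 34 | 2·6+1·7+5·3 = 34
G: 2·8+2·0+6·6 = 52 | 2·6+1·0+5·8 = 52
R: 2·1+2·0+6·0 = 2 | 2·1+1·0+5·0 = 2
gcd(2,2,6,2,1,5) = 1

Coefficients: [2, 2, 6, 2, 1, 5]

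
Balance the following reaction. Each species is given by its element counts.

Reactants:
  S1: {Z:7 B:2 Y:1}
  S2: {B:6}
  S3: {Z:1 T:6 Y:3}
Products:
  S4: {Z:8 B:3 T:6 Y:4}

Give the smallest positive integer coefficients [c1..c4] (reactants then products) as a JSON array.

Coefficients: [6, 1, 6, 6]

Z: 6·7+1·0+6·1 = 48 | 6·8 = 48
B: 6·2+1·6+6·0 = 18 | 6·3 = 18
T: 6·0+1·0+6·6 = 36 | 6·6 = 36
Y: 6·1+1·0+6·3 = 24 | 6·4 = 24
gcd(6,1,6,6) = 1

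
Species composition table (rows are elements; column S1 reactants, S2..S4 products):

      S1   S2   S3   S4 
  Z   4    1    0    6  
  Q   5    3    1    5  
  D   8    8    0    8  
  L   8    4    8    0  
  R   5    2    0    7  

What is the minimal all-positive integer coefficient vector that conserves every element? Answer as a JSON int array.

Z: 5·4 = 20 | 2·1+4·0+3·6 = 20
Q: 5·5 = 25 | 2·3+4·1+3·5 = 25
D: 5·8 = 40 | 2·8+4·0+3·8 = 40
L: 5·8 = 40 | 2·4+4·8+3·0 = 40
R: 5·5 = 25 | 2·2+4·0+3·7 = 25
gcd(5,2,4,3) = 1

Coefficients: [5, 2, 4, 3]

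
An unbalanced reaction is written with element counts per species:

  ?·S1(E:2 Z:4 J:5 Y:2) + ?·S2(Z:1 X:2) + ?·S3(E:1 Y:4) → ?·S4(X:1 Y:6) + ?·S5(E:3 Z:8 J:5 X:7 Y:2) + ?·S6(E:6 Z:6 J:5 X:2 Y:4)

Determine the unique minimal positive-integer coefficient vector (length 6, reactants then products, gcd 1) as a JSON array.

E: 2·2+6·0+5·1 = 9 | 3·0+1·3+1·6 = 9
Z: 2·4+6·1+5·0 = 14 | 3·0+1·8+1·6 = 14
J: 2·5+6·0+5·0 = 10 | 3·0+1·5+1·5 = 10
X: 2·0+6·2+5·0 = 12 | 3·1+1·7+1·2 = 12
Y: 2·2+6·0+5·4 = 24 | 3·6+1·2+1·4 = 24
gcd(2,6,5,3,1,1) = 1

Coefficients: [2, 6, 5, 3, 1, 1]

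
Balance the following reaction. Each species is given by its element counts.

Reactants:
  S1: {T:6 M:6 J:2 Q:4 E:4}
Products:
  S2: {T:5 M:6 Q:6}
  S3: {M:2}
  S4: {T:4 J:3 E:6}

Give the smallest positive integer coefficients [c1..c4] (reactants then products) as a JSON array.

Coefficients: [3, 2, 3, 2]

T: 3·6 = 18 | 2·5+3·0+2·4 = 18
M: 3·6 = 18 | 2·6+3·2+2·0 = 18
J: 3·2 = 6 | 2·0+3·0+2·3 = 6
Q: 3·4 = 12 | 2·6+3·0+2·0 = 12
E: 3·4 = 12 | 2·0+3·0+2·6 = 12
gcd(3,2,3,2) = 1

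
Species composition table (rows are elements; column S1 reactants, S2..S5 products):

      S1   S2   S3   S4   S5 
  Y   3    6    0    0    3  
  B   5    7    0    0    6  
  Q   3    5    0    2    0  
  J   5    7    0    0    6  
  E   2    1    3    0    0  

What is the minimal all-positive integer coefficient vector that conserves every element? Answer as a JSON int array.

Y: 5·3 = 15 | 1·6+3·0+5·0+3·3 = 15
B: 5·5 = 25 | 1·7+3·0+5·0+3·6 = 25
Q: 5·3 = 15 | 1·5+3·0+5·2+3·0 = 15
J: 5·5 = 25 | 1·7+3·0+5·0+3·6 = 25
E: 5·2 = 10 | 1·1+3·3+5·0+3·0 = 10
gcd(5,1,3,5,3) = 1

Coefficients: [5, 1, 3, 5, 3]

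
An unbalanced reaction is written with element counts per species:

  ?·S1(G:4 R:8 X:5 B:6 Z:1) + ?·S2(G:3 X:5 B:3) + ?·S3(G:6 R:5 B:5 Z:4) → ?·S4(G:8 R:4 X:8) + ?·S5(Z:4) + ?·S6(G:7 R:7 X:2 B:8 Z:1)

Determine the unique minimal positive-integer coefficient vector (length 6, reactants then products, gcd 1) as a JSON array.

Coefficients: [2, 2, 6, 1, 5, 6]

G: 2·4+2·3+6·6 = 50 | 1·8+5·0+6·7 = 50
R: 2·8+2·0+6·5 = 46 | 1·4+5·0+6·7 = 46
X: 2·5+2·5+6·0 = 20 | 1·8+5·0+6·2 = 20
B: 2·6+2·3+6·5 = 48 | 1·0+5·0+6·8 = 48
Z: 2·1+2·0+6·4 = 26 | 1·0+5·4+6·1 = 26
gcd(2,2,6,1,5,6) = 1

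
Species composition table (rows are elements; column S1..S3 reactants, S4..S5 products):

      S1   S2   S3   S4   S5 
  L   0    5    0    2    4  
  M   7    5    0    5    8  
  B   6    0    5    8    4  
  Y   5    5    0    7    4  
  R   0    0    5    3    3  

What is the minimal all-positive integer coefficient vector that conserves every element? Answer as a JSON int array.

Coefficients: [5, 6, 6, 5, 5]

L: 5·0+6·5+6·0 = 30 | 5·2+5·4 = 30
M: 5·7+6·5+6·0 = 65 | 5·5+5·8 = 65
B: 5·6+6·0+6·5 = 60 | 5·8+5·4 = 60
Y: 5·5+6·5+6·0 = 55 | 5·7+5·4 = 55
R: 5·0+6·0+6·5 = 30 | 5·3+5·3 = 30
gcd(5,6,6,5,5) = 1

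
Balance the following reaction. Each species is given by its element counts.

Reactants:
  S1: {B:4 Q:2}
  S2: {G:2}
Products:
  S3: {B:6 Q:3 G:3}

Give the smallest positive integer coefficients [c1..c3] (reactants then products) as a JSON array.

B: 3·4+3·0 = 12 | 2·6 = 12
Q: 3·2+3·0 = 6 | 2·3 = 6
G: 3·0+3·2 = 6 | 2·3 = 6
gcd(3,3,2) = 1

Coefficients: [3, 3, 2]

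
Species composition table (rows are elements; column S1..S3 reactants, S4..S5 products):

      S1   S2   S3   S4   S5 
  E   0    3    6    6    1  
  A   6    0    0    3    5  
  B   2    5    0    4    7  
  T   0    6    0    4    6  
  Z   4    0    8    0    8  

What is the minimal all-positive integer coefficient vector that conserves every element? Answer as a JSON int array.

Coefficients: [4, 5, 1, 3, 3]

E: 4·0+5·3+1·6 = 21 | 3·6+3·1 = 21
A: 4·6+5·0+1·0 = 24 | 3·3+3·5 = 24
B: 4·2+5·5+1·0 = 33 | 3·4+3·7 = 33
T: 4·0+5·6+1·0 = 30 | 3·4+3·6 = 30
Z: 4·4+5·0+1·8 = 24 | 3·0+3·8 = 24
gcd(4,5,1,3,3) = 1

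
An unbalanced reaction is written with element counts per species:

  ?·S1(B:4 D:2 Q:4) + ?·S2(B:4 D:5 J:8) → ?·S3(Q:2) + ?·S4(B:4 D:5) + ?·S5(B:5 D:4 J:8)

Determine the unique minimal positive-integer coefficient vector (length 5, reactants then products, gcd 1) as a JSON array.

Coefficients: [3, 4, 6, 2, 4]

B: 3·4+4·4 = 28 | 6·0+2·4+4·5 = 28
D: 3·2+4·5 = 26 | 6·0+2·5+4·4 = 26
Q: 3·4+4·0 = 12 | 6·2+2·0+4·0 = 12
J: 3·0+4·8 = 32 | 6·0+2·0+4·8 = 32
gcd(3,4,6,2,4) = 1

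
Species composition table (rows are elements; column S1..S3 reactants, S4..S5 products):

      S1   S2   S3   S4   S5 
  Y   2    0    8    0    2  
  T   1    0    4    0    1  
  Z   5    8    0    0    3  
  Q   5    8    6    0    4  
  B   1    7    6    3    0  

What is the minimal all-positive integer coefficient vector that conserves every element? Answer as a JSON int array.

Y: 2·2+1·0+1·8 = 12 | 5·0+6·2 = 12
T: 2·1+1·0+1·4 = 6 | 5·0+6·1 = 6
Z: 2·5+1·8+1·0 = 18 | 5·0+6·3 = 18
Q: 2·5+1·8+1·6 = 24 | 5·0+6·4 = 24
B: 2·1+1·7+1·6 = 15 | 5·3+6·0 = 15
gcd(2,1,1,5,6) = 1

Coefficients: [2, 1, 1, 5, 6]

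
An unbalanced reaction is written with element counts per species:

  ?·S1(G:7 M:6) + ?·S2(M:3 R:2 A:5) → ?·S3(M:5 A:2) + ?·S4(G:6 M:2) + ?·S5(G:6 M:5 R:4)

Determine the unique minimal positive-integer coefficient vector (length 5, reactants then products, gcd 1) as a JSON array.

Coefficients: [6, 2, 5, 6, 1]

G: 6·7+2·0 = 42 | 5·0+6·6+1·6 = 42
M: 6·6+2·3 = 42 | 5·5+6·2+1·5 = 42
R: 6·0+2·2 = 4 | 5·0+6·0+1·4 = 4
A: 6·0+2·5 = 10 | 5·2+6·0+1·0 = 10
gcd(6,2,5,6,1) = 1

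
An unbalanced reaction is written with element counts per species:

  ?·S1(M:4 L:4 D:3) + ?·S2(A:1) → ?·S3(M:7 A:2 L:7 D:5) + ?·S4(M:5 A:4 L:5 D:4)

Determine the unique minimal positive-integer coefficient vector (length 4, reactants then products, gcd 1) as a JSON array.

M: 3·4+6·0 = 12 | 1·7+1·5 = 12
A: 3·0+6·1 = 6 | 1·2+1·4 = 6
L: 3·4+6·0 = 12 | 1·7+1·5 = 12
D: 3·3+6·0 = 9 | 1·5+1·4 = 9
gcd(3,6,1,1) = 1

Coefficients: [3, 6, 1, 1]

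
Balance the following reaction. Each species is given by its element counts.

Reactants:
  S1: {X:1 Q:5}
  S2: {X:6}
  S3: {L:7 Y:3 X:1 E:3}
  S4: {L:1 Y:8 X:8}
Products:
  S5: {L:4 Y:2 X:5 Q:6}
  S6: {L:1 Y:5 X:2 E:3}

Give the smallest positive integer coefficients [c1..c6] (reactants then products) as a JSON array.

L: 6·0+1·0+3·7+2·1 = 23 | 5·4+3·1 = 23
Y: 6·0+1·0+3·3+2·8 = 25 | 5·2+3·5 = 25
X: 6·1+1·6+3·1+2·8 = 31 | 5·5+3·2 = 31
E: 6·0+1·0+3·3+2·0 = 9 | 5·0+3·3 = 9
Q: 6·5+1·0+3·0+2·0 = 30 | 5·6+3·0 = 30
gcd(6,1,3,2,5,3) = 1

Coefficients: [6, 1, 3, 2, 5, 3]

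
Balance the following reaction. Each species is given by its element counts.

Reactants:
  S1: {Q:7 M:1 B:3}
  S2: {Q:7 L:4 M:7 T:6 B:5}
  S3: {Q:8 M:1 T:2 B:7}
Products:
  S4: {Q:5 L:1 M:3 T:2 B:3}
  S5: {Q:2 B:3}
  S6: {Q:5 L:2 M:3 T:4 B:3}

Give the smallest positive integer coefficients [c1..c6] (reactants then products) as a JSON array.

Coefficients: [1, 4, 4, 6, 6, 5]

Q: 1·7+4·7+4·8 = 67 | 6·5+6·2+5·5 = 67
L: 1·0+4·4+4·0 = 16 | 6·1+6·0+5·2 = 16
M: 1·1+4·7+4·1 = 33 | 6·3+6·0+5·3 = 33
T: 1·0+4·6+4·2 = 32 | 6·2+6·0+5·4 = 32
B: 1·3+4·5+4·7 = 51 | 6·3+6·3+5·3 = 51
gcd(1,4,4,6,6,5) = 1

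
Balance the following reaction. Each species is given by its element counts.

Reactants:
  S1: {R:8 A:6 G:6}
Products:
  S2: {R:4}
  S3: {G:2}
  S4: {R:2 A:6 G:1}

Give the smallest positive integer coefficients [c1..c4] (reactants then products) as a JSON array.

Coefficients: [2, 3, 5, 2]

R: 2·8 = 16 | 3·4+5·0+2·2 = 16
A: 2·6 = 12 | 3·0+5·0+2·6 = 12
G: 2·6 = 12 | 3·0+5·2+2·1 = 12
gcd(2,3,5,2) = 1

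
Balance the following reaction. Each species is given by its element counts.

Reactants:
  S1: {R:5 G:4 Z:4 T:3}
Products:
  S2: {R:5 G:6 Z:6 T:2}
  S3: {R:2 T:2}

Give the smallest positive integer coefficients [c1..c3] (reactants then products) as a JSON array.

R: 6·5 = 30 | 4·5+5·2 = 30
G: 6·4 = 24 | 4·6+5·0 = 24
Z: 6·4 = 24 | 4·6+5·0 = 24
T: 6·3 = 18 | 4·2+5·2 = 18
gcd(6,4,5) = 1

Coefficients: [6, 4, 5]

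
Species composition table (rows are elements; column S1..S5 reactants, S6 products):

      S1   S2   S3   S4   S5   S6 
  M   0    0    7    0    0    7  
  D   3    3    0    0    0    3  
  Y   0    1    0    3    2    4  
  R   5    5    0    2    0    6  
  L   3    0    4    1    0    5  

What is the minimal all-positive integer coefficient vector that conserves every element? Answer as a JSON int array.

M: 1·0+5·0+6·7+3·0+5·0 = 42 | 6·7 = 42
D: 1·3+5·3+6·0+3·0+5·0 = 18 | 6·3 = 18
Y: 1·0+5·1+6·0+3·3+5·2 = 24 | 6·4 = 24
R: 1·5+5·5+6·0+3·2+5·0 = 36 | 6·6 = 36
L: 1·3+5·0+6·4+3·1+5·0 = 30 | 6·5 = 30
gcd(1,5,6,3,5,6) = 1

Coefficients: [1, 5, 6, 3, 5, 6]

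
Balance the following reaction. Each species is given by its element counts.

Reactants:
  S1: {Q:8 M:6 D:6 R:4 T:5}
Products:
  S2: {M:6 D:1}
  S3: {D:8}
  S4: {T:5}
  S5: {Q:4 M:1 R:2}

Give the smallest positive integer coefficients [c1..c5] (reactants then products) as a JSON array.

Q: 3·8 = 24 | 2·0+2·0+3·0+6·4 = 24
M: 3·6 = 18 | 2·6+2·0+3·0+6·1 = 18
D: 3·6 = 18 | 2·1+2·8+3·0+6·0 = 18
R: 3·4 = 12 | 2·0+2·0+3·0+6·2 = 12
T: 3·5 = 15 | 2·0+2·0+3·5+6·0 = 15
gcd(3,2,2,3,6) = 1

Coefficients: [3, 2, 2, 3, 6]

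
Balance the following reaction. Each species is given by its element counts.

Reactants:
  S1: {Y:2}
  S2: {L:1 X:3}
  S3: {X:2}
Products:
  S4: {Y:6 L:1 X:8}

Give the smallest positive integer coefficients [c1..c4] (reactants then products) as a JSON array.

Coefficients: [6, 2, 5, 2]

Y: 6·2+2·0+5·0 = 12 | 2·6 = 12
L: 6·0+2·1+5·0 = 2 | 2·1 = 2
X: 6·0+2·3+5·2 = 16 | 2·8 = 16
gcd(6,2,5,2) = 1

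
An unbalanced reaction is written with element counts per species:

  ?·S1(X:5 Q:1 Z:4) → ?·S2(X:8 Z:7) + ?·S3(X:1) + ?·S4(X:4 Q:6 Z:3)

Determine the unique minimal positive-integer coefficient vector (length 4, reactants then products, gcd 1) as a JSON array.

X: 6·5 = 30 | 3·8+2·1+1·4 = 30
Q: 6·1 = 6 | 3·0+2·0+1·6 = 6
Z: 6·4 = 24 | 3·7+2·0+1·3 = 24
gcd(6,3,2,1) = 1

Coefficients: [6, 3, 2, 1]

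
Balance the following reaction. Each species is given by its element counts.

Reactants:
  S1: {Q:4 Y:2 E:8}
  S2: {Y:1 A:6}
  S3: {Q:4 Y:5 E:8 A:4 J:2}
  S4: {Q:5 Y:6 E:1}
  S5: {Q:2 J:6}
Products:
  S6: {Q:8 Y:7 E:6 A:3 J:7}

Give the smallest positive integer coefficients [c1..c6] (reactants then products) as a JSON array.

Q: 1·4+1·0+3·4+4·5+6·2 = 48 | 6·8 = 48
Y: 1·2+1·1+3·5+4·6+6·0 = 42 | 6·7 = 42
E: 1·8+1·0+3·8+4·1+6·0 = 36 | 6·6 = 36
A: 1·0+1·6+3·4+4·0+6·0 = 18 | 6·3 = 18
J: 1·0+1·0+3·2+4·0+6·6 = 42 | 6·7 = 42
gcd(1,1,3,4,6,6) = 1

Coefficients: [1, 1, 3, 4, 6, 6]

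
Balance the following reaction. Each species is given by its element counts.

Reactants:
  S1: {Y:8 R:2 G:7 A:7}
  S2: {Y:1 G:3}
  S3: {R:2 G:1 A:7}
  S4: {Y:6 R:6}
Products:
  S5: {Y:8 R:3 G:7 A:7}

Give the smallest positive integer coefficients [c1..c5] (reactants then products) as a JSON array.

Coefficients: [5, 2, 1, 1, 6]

Y: 5·8+2·1+1·0+1·6 = 48 | 6·8 = 48
R: 5·2+2·0+1·2+1·6 = 18 | 6·3 = 18
G: 5·7+2·3+1·1+1·0 = 42 | 6·7 = 42
A: 5·7+2·0+1·7+1·0 = 42 | 6·7 = 42
gcd(5,2,1,1,6) = 1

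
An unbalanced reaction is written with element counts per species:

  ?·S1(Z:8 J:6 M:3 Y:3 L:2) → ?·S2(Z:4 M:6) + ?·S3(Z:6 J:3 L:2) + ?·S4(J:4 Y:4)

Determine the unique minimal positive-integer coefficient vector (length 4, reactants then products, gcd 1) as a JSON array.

Z: 4·8 = 32 | 2·4+4·6+3·0 = 32
J: 4·6 = 24 | 2·0+4·3+3·4 = 24
M: 4·3 = 12 | 2·6+4·0+3·0 = 12
Y: 4·3 = 12 | 2·0+4·0+3·4 = 12
L: 4·2 = 8 | 2·0+4·2+3·0 = 8
gcd(4,2,4,3) = 1

Coefficients: [4, 2, 4, 3]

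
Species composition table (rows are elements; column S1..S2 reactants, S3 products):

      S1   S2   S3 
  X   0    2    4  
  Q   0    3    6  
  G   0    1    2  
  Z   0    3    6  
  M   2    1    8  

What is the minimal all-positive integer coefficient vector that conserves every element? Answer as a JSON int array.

Coefficients: [3, 2, 1]

X: 3·0+2·2 = 4 | 1·4 = 4
Q: 3·0+2·3 = 6 | 1·6 = 6
G: 3·0+2·1 = 2 | 1·2 = 2
Z: 3·0+2·3 = 6 | 1·6 = 6
M: 3·2+2·1 = 8 | 1·8 = 8
gcd(3,2,1) = 1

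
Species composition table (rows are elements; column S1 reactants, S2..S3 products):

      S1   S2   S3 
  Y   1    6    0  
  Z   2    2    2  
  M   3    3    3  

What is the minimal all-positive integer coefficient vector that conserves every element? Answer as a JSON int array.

Y: 6·1 = 6 | 1·6+5·0 = 6
Z: 6·2 = 12 | 1·2+5·2 = 12
M: 6·3 = 18 | 1·3+5·3 = 18
gcd(6,1,5) = 1

Coefficients: [6, 1, 5]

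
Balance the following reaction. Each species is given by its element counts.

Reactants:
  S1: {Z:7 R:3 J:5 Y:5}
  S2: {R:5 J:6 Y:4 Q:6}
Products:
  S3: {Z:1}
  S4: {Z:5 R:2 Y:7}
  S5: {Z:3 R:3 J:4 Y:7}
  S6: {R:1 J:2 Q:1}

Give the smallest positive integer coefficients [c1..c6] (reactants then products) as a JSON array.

Coefficients: [2, 1, 6, 1, 1, 6]

Z: 2·7+1·0 = 14 | 6·1+1·5+1·3+6·0 = 14
R: 2·3+1·5 = 11 | 6·0+1·2+1·3+6·1 = 11
J: 2·5+1·6 = 16 | 6·0+1·0+1·4+6·2 = 16
Y: 2·5+1·4 = 14 | 6·0+1·7+1·7+6·0 = 14
Q: 2·0+1·6 = 6 | 6·0+1·0+1·0+6·1 = 6
gcd(2,1,6,1,1,6) = 1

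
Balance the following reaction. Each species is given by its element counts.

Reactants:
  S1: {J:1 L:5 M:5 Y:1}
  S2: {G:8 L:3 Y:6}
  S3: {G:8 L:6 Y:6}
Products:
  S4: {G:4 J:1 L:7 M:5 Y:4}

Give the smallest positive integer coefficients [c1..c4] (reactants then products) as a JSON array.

G: 6·0+2·8+1·8 = 24 | 6·4 = 24
J: 6·1+2·0+1·0 = 6 | 6·1 = 6
L: 6·5+2·3+1·6 = 42 | 6·7 = 42
M: 6·5+2·0+1·0 = 30 | 6·5 = 30
Y: 6·1+2·6+1·6 = 24 | 6·4 = 24
gcd(6,2,1,6) = 1

Coefficients: [6, 2, 1, 6]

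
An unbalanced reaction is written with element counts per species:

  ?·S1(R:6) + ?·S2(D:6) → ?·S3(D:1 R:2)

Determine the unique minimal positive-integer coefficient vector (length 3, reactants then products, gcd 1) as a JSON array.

Coefficients: [2, 1, 6]

D: 2·0+1·6 = 6 | 6·1 = 6
R: 2·6+1·0 = 12 | 6·2 = 12
gcd(2,1,6) = 1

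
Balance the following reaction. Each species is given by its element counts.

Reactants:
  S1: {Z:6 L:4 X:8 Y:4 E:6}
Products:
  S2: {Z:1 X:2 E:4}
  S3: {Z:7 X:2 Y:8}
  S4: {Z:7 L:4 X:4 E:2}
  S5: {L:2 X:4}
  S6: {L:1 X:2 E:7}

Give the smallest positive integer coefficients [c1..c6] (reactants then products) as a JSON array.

Coefficients: [6, 1, 3, 2, 6, 4]

Z: 6·6 = 36 | 1·1+3·7+2·7+6·0+4·0 = 36
L: 6·4 = 24 | 1·0+3·0+2·4+6·2+4·1 = 24
X: 6·8 = 48 | 1·2+3·2+2·4+6·4+4·2 = 48
Y: 6·4 = 24 | 1·0+3·8+2·0+6·0+4·0 = 24
E: 6·6 = 36 | 1·4+3·0+2·2+6·0+4·7 = 36
gcd(6,1,3,2,6,4) = 1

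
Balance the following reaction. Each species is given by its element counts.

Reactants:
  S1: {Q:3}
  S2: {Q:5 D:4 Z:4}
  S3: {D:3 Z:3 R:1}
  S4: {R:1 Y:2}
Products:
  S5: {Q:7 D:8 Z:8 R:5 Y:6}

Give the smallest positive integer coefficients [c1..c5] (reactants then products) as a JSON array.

Q: 3·3+1·5+4·0+6·0 = 14 | 2·7 = 14
D: 3·0+1·4+4·3+6·0 = 16 | 2·8 = 16
Z: 3·0+1·4+4·3+6·0 = 16 | 2·8 = 16
R: 3·0+1·0+4·1+6·1 = 10 | 2·5 = 10
Y: 3·0+1·0+4·0+6·2 = 12 | 2·6 = 12
gcd(3,1,4,6,2) = 1

Coefficients: [3, 1, 4, 6, 2]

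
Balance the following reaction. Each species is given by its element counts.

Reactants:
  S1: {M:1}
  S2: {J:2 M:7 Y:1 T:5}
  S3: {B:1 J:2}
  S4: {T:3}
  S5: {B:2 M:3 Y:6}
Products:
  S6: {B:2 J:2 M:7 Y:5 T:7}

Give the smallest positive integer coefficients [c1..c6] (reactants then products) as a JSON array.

Coefficients: [5, 2, 2, 6, 3, 4]

B: 5·0+2·0+2·1+6·0+3·2 = 8 | 4·2 = 8
J: 5·0+2·2+2·2+6·0+3·0 = 8 | 4·2 = 8
M: 5·1+2·7+2·0+6·0+3·3 = 28 | 4·7 = 28
Y: 5·0+2·1+2·0+6·0+3·6 = 20 | 4·5 = 20
T: 5·0+2·5+2·0+6·3+3·0 = 28 | 4·7 = 28
gcd(5,2,2,6,3,4) = 1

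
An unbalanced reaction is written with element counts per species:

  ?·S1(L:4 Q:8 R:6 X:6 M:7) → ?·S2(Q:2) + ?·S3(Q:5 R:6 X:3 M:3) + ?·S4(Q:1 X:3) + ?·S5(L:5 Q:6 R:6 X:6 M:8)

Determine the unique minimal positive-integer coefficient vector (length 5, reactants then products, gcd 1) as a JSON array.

L: 5·4 = 20 | 5·0+1·0+1·0+4·5 = 20
Q: 5·8 = 40 | 5·2+1·5+1·1+4·6 = 40
R: 5·6 = 30 | 5·0+1·6+1·0+4·6 = 30
X: 5·6 = 30 | 5·0+1·3+1·3+4·6 = 30
M: 5·7 = 35 | 5·0+1·3+1·0+4·8 = 35
gcd(5,5,1,1,4) = 1

Coefficients: [5, 5, 1, 1, 4]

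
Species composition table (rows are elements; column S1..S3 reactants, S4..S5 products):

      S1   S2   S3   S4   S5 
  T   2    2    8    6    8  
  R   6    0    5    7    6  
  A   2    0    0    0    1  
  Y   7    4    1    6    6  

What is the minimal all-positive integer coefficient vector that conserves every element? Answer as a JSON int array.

T: 3·2+4·2+5·8 = 54 | 1·6+6·8 = 54
R: 3·6+4·0+5·5 = 43 | 1·7+6·6 = 43
A: 3·2+4·0+5·0 = 6 | 1·0+6·1 = 6
Y: 3·7+4·4+5·1 = 42 | 1·6+6·6 = 42
gcd(3,4,5,1,6) = 1

Coefficients: [3, 4, 5, 1, 6]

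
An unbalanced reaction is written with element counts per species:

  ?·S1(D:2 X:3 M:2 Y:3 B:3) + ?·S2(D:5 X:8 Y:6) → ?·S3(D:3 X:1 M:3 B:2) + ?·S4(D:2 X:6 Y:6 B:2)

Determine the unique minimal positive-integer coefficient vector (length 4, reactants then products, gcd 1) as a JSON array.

Coefficients: [6, 2, 4, 5]

D: 6·2+2·5 = 22 | 4·3+5·2 = 22
X: 6·3+2·8 = 34 | 4·1+5·6 = 34
M: 6·2+2·0 = 12 | 4·3+5·0 = 12
Y: 6·3+2·6 = 30 | 4·0+5·6 = 30
B: 6·3+2·0 = 18 | 4·2+5·2 = 18
gcd(6,2,4,5) = 1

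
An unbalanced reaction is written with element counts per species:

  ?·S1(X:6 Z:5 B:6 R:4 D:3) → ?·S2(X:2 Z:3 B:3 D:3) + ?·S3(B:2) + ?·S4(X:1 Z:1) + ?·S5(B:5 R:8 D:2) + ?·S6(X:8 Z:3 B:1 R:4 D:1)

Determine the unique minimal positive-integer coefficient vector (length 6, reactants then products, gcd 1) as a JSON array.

X: 3·6 = 18 | 2·2+3·0+6·1+1·0+1·8 = 18
Z: 3·5 = 15 | 2·3+3·0+6·1+1·0+1·3 = 15
B: 3·6 = 18 | 2·3+3·2+6·0+1·5+1·1 = 18
R: 3·4 = 12 | 2·0+3·0+6·0+1·8+1·4 = 12
D: 3·3 = 9 | 2·3+3·0+6·0+1·2+1·1 = 9
gcd(3,2,3,6,1,1) = 1

Coefficients: [3, 2, 3, 6, 1, 1]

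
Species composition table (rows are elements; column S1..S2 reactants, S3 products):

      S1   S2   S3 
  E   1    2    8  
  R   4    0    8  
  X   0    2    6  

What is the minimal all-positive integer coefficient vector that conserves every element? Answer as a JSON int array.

Coefficients: [2, 3, 1]

E: 2·1+3·2 = 8 | 1·8 = 8
R: 2·4+3·0 = 8 | 1·8 = 8
X: 2·0+3·2 = 6 | 1·6 = 6
gcd(2,3,1) = 1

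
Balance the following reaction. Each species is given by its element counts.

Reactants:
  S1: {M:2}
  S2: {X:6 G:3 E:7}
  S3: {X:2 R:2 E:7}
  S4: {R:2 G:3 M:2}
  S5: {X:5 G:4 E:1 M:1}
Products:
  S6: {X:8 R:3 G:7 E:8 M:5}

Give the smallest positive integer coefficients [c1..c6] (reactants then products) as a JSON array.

X: 5·0+1·6+3·2+3·0+4·5 = 32 | 4·8 = 32
R: 5·0+1·0+3·2+3·2+4·0 = 12 | 4·3 = 12
G: 5·0+1·3+3·0+3·3+4·4 = 28 | 4·7 = 28
E: 5·0+1·7+3·7+3·0+4·1 = 32 | 4·8 = 32
M: 5·2+1·0+3·0+3·2+4·1 = 20 | 4·5 = 20
gcd(5,1,3,3,4,4) = 1

Coefficients: [5, 1, 3, 3, 4, 4]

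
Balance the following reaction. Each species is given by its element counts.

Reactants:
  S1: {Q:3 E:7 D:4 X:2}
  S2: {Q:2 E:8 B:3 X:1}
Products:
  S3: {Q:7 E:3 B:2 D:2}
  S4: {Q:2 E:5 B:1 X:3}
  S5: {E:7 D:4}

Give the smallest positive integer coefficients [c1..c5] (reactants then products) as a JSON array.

Coefficients: [6, 3, 2, 5, 5]

Q: 6·3+3·2 = 24 | 2·7+5·2+5·0 = 24
E: 6·7+3·8 = 66 | 2·3+5·5+5·7 = 66
B: 6·0+3·3 = 9 | 2·2+5·1+5·0 = 9
D: 6·4+3·0 = 24 | 2·2+5·0+5·4 = 24
X: 6·2+3·1 = 15 | 2·0+5·3+5·0 = 15
gcd(6,3,2,5,5) = 1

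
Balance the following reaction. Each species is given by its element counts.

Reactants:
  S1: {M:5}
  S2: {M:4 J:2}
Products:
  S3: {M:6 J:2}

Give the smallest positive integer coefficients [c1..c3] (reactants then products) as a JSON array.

M: 2·5+5·4 = 30 | 5·6 = 30
J: 2·0+5·2 = 10 | 5·2 = 10
gcd(2,5,5) = 1

Coefficients: [2, 5, 5]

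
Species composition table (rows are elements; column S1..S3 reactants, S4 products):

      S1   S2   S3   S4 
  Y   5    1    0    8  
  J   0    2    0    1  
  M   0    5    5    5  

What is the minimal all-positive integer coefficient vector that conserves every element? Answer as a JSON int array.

Y: 3·5+1·1+1·0 = 16 | 2·8 = 16
J: 3·0+1·2+1·0 = 2 | 2·1 = 2
M: 3·0+1·5+1·5 = 10 | 2·5 = 10
gcd(3,1,1,2) = 1

Coefficients: [3, 1, 1, 2]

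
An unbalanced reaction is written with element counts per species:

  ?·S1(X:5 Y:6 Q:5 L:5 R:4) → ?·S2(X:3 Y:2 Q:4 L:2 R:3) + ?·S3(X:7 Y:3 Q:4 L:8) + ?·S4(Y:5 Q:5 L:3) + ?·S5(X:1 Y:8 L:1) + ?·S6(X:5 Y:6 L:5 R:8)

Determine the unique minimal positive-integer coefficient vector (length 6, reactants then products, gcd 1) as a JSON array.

Coefficients: [5, 4, 1, 1, 1, 1]

X: 5·5 = 25 | 4·3+1·7+1·0+1·1+1·5 = 25
Y: 5·6 = 30 | 4·2+1·3+1·5+1·8+1·6 = 30
Q: 5·5 = 25 | 4·4+1·4+1·5+1·0+1·0 = 25
L: 5·5 = 25 | 4·2+1·8+1·3+1·1+1·5 = 25
R: 5·4 = 20 | 4·3+1·0+1·0+1·0+1·8 = 20
gcd(5,4,1,1,1,1) = 1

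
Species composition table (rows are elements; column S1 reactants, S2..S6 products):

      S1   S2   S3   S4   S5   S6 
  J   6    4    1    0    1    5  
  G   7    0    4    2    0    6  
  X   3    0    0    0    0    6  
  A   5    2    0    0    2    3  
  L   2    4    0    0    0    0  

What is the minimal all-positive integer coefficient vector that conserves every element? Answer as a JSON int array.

J: 4·6 = 24 | 2·4+1·1+6·0+5·1+2·5 = 24
G: 4·7 = 28 | 2·0+1·4+6·2+5·0+2·6 = 28
X: 4·3 = 12 | 2·0+1·0+6·0+5·0+2·6 = 12
A: 4·5 = 20 | 2·2+1·0+6·0+5·2+2·3 = 20
L: 4·2 = 8 | 2·4+1·0+6·0+5·0+2·0 = 8
gcd(4,2,1,6,5,2) = 1

Coefficients: [4, 2, 1, 6, 5, 2]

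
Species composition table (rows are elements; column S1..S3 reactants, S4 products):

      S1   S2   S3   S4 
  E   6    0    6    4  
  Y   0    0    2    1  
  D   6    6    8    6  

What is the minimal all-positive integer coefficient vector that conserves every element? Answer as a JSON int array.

Coefficients: [1, 1, 3, 6]

E: 1·6+1·0+3·6 = 24 | 6·4 = 24
Y: 1·0+1·0+3·2 = 6 | 6·1 = 6
D: 1·6+1·6+3·8 = 36 | 6·6 = 36
gcd(1,1,3,6) = 1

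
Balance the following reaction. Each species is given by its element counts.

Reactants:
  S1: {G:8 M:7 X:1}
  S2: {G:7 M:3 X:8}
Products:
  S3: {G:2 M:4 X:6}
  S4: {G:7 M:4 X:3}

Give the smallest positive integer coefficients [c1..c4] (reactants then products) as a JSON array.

Coefficients: [2, 2, 1, 4]

G: 2·8+2·7 = 30 | 1·2+4·7 = 30
M: 2·7+2·3 = 20 | 1·4+4·4 = 20
X: 2·1+2·8 = 18 | 1·6+4·3 = 18
gcd(2,2,1,4) = 1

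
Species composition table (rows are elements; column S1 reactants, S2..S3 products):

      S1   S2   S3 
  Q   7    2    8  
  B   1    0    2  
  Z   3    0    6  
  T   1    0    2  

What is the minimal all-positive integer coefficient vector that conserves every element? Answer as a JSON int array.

Q: 2·7 = 14 | 3·2+1·8 = 14
B: 2·1 = 2 | 3·0+1·2 = 2
Z: 2·3 = 6 | 3·0+1·6 = 6
T: 2·1 = 2 | 3·0+1·2 = 2
gcd(2,3,1) = 1

Coefficients: [2, 3, 1]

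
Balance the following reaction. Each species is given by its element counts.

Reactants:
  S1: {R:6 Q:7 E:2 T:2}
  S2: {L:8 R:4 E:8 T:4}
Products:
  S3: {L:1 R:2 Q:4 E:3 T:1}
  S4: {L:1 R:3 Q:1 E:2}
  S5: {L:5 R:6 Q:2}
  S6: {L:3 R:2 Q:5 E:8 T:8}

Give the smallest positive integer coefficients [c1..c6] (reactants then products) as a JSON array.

L: 5·0+4·8 = 32 | 2·1+6·1+3·5+3·3 = 32
R: 5·6+4·4 = 46 | 2·2+6·3+3·6+3·2 = 46
Q: 5·7+4·0 = 35 | 2·4+6·1+3·2+3·5 = 35
E: 5·2+4·8 = 42 | 2·3+6·2+3·0+3·8 = 42
T: 5·2+4·4 = 26 | 2·1+6·0+3·0+3·8 = 26
gcd(5,4,2,6,3,3) = 1

Coefficients: [5, 4, 2, 6, 3, 3]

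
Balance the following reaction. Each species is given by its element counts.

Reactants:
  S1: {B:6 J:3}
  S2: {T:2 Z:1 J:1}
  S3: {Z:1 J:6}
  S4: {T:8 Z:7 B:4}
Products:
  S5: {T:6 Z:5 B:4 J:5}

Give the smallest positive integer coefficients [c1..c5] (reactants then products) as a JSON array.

T: 2·0+6·2+3·0+3·8 = 36 | 6·6 = 36
Z: 2·0+6·1+3·1+3·7 = 30 | 6·5 = 30
B: 2·6+6·0+3·0+3·4 = 24 | 6·4 = 24
J: 2·3+6·1+3·6+3·0 = 30 | 6·5 = 30
gcd(2,6,3,3,6) = 1

Coefficients: [2, 6, 3, 3, 6]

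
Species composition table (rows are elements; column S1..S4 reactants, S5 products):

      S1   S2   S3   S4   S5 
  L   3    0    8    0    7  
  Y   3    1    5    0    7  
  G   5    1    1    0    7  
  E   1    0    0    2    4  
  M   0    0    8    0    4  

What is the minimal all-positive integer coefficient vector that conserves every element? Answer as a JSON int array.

Coefficients: [2, 3, 1, 3, 2]

L: 2·3+3·0+1·8+3·0 = 14 | 2·7 = 14
Y: 2·3+3·1+1·5+3·0 = 14 | 2·7 = 14
G: 2·5+3·1+1·1+3·0 = 14 | 2·7 = 14
E: 2·1+3·0+1·0+3·2 = 8 | 2·4 = 8
M: 2·0+3·0+1·8+3·0 = 8 | 2·4 = 8
gcd(2,3,1,3,2) = 1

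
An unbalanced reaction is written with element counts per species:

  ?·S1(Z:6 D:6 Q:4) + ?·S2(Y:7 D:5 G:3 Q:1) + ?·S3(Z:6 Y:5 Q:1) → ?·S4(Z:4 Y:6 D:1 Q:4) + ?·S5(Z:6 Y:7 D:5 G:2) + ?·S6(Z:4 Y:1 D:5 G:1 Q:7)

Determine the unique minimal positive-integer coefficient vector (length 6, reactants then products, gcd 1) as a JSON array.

Z: 2·6+3·0+4·6 = 36 | 2·4+4·6+1·4 = 36
Y: 2·0+3·7+4·5 = 41 | 2·6+4·7+1·1 = 41
D: 2·6+3·5+4·0 = 27 | 2·1+4·5+1·5 = 27
G: 2·0+3·3+4·0 = 9 | 2·0+4·2+1·1 = 9
Q: 2·4+3·1+4·1 = 15 | 2·4+4·0+1·7 = 15
gcd(2,3,4,2,4,1) = 1

Coefficients: [2, 3, 4, 2, 4, 1]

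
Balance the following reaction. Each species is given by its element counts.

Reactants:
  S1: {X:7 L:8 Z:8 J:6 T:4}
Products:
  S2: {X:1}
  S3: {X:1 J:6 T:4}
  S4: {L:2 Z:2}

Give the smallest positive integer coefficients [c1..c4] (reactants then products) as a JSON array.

Coefficients: [1, 6, 1, 4]

X: 1·7 = 7 | 6·1+1·1+4·0 = 7
L: 1·8 = 8 | 6·0+1·0+4·2 = 8
Z: 1·8 = 8 | 6·0+1·0+4·2 = 8
J: 1·6 = 6 | 6·0+1·6+4·0 = 6
T: 1·4 = 4 | 6·0+1·4+4·0 = 4
gcd(1,6,1,4) = 1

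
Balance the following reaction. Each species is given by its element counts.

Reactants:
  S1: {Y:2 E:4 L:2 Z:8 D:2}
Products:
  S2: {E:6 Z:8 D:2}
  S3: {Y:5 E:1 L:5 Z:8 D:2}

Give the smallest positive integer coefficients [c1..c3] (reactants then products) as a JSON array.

Coefficients: [5, 3, 2]

Y: 5·2 = 10 | 3·0+2·5 = 10
E: 5·4 = 20 | 3·6+2·1 = 20
L: 5·2 = 10 | 3·0+2·5 = 10
Z: 5·8 = 40 | 3·8+2·8 = 40
D: 5·2 = 10 | 3·2+2·2 = 10
gcd(5,3,2) = 1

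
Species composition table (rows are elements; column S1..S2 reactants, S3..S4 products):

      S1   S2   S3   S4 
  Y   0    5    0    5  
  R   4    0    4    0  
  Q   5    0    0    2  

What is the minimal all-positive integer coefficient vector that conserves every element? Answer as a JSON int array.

Coefficients: [2, 5, 2, 5]

Y: 2·0+5·5 = 25 | 2·0+5·5 = 25
R: 2·4+5·0 = 8 | 2·4+5·0 = 8
Q: 2·5+5·0 = 10 | 2·0+5·2 = 10
gcd(2,5,2,5) = 1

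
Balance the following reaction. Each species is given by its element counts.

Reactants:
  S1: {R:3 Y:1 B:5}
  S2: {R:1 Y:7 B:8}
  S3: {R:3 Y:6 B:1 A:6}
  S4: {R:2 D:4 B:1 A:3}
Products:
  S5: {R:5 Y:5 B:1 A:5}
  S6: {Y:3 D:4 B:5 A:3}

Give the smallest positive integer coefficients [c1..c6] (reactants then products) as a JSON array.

Coefficients: [1, 2, 5, 5, 6, 5]

R: 1·3+2·1+5·3+5·2 = 30 | 6·5+5·0 = 30
Y: 1·1+2·7+5·6+5·0 = 45 | 6·5+5·3 = 45
D: 1·0+2·0+5·0+5·4 = 20 | 6·0+5·4 = 20
B: 1·5+2·8+5·1+5·1 = 31 | 6·1+5·5 = 31
A: 1·0+2·0+5·6+5·3 = 45 | 6·5+5·3 = 45
gcd(1,2,5,5,6,5) = 1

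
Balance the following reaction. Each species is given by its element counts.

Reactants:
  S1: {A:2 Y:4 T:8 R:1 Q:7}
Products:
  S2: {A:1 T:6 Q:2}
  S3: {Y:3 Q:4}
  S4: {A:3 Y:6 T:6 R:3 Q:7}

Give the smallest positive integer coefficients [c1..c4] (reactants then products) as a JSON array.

A: 3·2 = 6 | 3·1+2·0+1·3 = 6
Y: 3·4 = 12 | 3·0+2·3+1·6 = 12
T: 3·8 = 24 | 3·6+2·0+1·6 = 24
R: 3·1 = 3 | 3·0+2·0+1·3 = 3
Q: 3·7 = 21 | 3·2+2·4+1·7 = 21
gcd(3,3,2,1) = 1

Coefficients: [3, 3, 2, 1]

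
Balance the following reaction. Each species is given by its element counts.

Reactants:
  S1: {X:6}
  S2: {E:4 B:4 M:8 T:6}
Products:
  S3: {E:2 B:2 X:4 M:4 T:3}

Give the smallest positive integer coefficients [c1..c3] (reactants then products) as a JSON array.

E: 4·0+3·4 = 12 | 6·2 = 12
B: 4·0+3·4 = 12 | 6·2 = 12
X: 4·6+3·0 = 24 | 6·4 = 24
M: 4·0+3·8 = 24 | 6·4 = 24
T: 4·0+3·6 = 18 | 6·3 = 18
gcd(4,3,6) = 1

Coefficients: [4, 3, 6]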